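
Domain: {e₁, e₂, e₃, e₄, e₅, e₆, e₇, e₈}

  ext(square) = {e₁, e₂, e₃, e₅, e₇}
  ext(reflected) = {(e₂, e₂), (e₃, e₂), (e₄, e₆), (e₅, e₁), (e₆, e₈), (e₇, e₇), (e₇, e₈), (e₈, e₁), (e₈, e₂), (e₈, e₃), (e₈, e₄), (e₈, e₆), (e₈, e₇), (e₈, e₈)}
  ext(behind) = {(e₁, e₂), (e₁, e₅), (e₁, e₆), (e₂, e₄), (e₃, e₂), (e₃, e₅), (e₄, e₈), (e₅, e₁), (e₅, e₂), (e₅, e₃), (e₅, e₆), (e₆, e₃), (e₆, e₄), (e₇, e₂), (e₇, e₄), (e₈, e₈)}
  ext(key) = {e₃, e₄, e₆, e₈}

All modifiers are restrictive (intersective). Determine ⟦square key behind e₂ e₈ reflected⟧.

{e₃}

⟦behind e₂⟧ = {x : ⟨x, e₂⟩ ∈ ⟦behind⟧} = {e₁, e₃, e₅, e₇}
⟦e₈ reflected⟧ = {x : ⟨e₈, x⟩ ∈ ⟦reflected⟧} = {e₁, e₂, e₃, e₄, e₆, e₇, e₈}
⟦key⟧ = {e₃, e₄, e₆, e₈}
… ∩ ⟦behind e₂⟧ = {e₃, e₄, e₆, e₈} ∩ {e₁, e₃, e₅, e₇} = {e₃}
… ∩ ⟦e₈ reflected⟧ = {e₃} ∩ {e₁, e₂, e₃, e₄, e₆, e₇, e₈} = {e₃}
… ∩ ⟦square⟧ = {e₃} ∩ {e₁, e₂, e₃, e₅, e₇} = {e₃}
So ⟦square key behind e₂ e₈ reflected⟧ = {e₃}.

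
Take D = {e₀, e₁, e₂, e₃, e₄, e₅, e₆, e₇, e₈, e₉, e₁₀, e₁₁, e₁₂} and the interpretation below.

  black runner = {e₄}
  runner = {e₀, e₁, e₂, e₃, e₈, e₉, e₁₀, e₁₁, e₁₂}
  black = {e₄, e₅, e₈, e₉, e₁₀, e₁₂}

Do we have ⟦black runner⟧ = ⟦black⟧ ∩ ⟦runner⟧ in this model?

⟦black⟧ ∩ ⟦runner⟧ = {e₄, e₅, e₈, e₉, e₁₀, e₁₂} ∩ {e₀, e₁, e₂, e₃, e₈, e₉, e₁₀, e₁₁, e₁₂} = {e₈, e₉, e₁₀, e₁₂}
Observed ⟦black runner⟧ = {e₄}.
These differ, so the modifier is not intersective in this model.

no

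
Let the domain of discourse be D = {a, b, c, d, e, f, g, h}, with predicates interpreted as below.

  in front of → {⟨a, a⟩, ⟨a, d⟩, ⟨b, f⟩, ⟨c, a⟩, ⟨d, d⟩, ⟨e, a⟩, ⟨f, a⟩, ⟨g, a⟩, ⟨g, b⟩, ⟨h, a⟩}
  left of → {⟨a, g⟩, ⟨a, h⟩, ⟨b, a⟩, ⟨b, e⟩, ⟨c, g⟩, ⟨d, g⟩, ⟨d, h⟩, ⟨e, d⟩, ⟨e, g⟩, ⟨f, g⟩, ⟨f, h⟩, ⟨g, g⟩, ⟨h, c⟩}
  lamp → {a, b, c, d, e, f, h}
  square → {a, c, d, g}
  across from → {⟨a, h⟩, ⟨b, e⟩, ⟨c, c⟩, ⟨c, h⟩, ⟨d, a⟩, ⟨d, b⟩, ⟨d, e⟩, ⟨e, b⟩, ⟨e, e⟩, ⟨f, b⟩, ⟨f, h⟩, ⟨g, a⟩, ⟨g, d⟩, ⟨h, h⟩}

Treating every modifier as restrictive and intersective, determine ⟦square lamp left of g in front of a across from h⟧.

{a, c}

⟦left of g⟧ = {x : ⟨x, g⟩ ∈ ⟦left of⟧} = {a, c, d, e, f, g}
⟦in front of a⟧ = {x : ⟨x, a⟩ ∈ ⟦in front of⟧} = {a, c, e, f, g, h}
⟦across from h⟧ = {x : ⟨x, h⟩ ∈ ⟦across from⟧} = {a, c, f, h}
⟦lamp⟧ = {a, b, c, d, e, f, h}
… ∩ ⟦left of g⟧ = {a, b, c, d, e, f, h} ∩ {a, c, d, e, f, g} = {a, c, d, e, f}
… ∩ ⟦in front of a⟧ = {a, c, d, e, f} ∩ {a, c, e, f, g, h} = {a, c, e, f}
… ∩ ⟦across from h⟧ = {a, c, e, f} ∩ {a, c, f, h} = {a, c, f}
… ∩ ⟦square⟧ = {a, c, f} ∩ {a, c, d, g} = {a, c}
So ⟦square lamp left of g in front of a across from h⟧ = {a, c}.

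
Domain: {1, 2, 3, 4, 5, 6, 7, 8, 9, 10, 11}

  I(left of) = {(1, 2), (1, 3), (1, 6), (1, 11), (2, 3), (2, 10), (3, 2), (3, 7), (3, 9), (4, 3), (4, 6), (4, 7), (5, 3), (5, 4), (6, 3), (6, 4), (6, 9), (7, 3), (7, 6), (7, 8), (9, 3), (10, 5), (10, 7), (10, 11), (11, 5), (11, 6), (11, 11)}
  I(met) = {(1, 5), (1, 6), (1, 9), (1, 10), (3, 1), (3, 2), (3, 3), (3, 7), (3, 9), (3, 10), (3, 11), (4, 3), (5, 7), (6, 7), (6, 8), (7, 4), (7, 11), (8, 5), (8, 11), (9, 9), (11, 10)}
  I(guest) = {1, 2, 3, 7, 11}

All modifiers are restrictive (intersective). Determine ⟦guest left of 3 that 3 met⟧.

⟦left of 3⟧ = {x : ⟨x, 3⟩ ∈ ⟦left of⟧} = {1, 2, 4, 5, 6, 7, 9}
⟦that 3 met⟧ = {x : ⟨3, x⟩ ∈ ⟦met⟧} = {1, 2, 3, 7, 9, 10, 11}
⟦guest⟧ = {1, 2, 3, 7, 11}
… ∩ ⟦left of 3⟧ = {1, 2, 3, 7, 11} ∩ {1, 2, 4, 5, 6, 7, 9} = {1, 2, 7}
… ∩ ⟦that 3 met⟧ = {1, 2, 7} ∩ {1, 2, 3, 7, 9, 10, 11} = {1, 2, 7}
So ⟦guest left of 3 that 3 met⟧ = {1, 2, 7}.

{1, 2, 7}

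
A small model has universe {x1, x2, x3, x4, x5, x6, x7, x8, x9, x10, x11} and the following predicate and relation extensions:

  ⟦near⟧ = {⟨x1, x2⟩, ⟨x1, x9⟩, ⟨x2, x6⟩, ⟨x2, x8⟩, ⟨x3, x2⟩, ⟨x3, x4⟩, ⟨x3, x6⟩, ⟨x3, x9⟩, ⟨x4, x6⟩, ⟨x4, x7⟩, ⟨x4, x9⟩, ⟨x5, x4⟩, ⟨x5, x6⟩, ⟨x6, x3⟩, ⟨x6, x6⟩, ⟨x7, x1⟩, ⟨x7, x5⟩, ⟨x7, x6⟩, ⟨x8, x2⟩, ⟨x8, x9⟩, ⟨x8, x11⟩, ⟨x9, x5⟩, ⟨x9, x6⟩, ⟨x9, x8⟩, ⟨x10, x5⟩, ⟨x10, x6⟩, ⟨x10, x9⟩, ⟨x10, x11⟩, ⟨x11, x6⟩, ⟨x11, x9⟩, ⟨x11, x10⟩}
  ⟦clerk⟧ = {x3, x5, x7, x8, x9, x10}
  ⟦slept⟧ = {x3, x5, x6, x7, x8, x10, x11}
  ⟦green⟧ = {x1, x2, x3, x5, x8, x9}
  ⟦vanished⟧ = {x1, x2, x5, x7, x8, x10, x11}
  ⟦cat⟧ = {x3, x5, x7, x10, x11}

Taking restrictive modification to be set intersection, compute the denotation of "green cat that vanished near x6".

{x5}

⟦that vanished⟧ = ⟦vanished⟧ = {x1, x2, x5, x7, x8, x10, x11}
⟦near x6⟧ = {x : ⟨x, x6⟩ ∈ ⟦near⟧} = {x2, x3, x4, x5, x6, x7, x9, x10, x11}
⟦cat⟧ = {x3, x5, x7, x10, x11}
… ∩ ⟦that vanished⟧ = {x3, x5, x7, x10, x11} ∩ {x1, x2, x5, x7, x8, x10, x11} = {x5, x7, x10, x11}
… ∩ ⟦near x6⟧ = {x5, x7, x10, x11} ∩ {x2, x3, x4, x5, x6, x7, x9, x10, x11} = {x5, x7, x10, x11}
… ∩ ⟦green⟧ = {x5, x7, x10, x11} ∩ {x1, x2, x3, x5, x8, x9} = {x5}
So ⟦green cat that vanished near x6⟧ = {x5}.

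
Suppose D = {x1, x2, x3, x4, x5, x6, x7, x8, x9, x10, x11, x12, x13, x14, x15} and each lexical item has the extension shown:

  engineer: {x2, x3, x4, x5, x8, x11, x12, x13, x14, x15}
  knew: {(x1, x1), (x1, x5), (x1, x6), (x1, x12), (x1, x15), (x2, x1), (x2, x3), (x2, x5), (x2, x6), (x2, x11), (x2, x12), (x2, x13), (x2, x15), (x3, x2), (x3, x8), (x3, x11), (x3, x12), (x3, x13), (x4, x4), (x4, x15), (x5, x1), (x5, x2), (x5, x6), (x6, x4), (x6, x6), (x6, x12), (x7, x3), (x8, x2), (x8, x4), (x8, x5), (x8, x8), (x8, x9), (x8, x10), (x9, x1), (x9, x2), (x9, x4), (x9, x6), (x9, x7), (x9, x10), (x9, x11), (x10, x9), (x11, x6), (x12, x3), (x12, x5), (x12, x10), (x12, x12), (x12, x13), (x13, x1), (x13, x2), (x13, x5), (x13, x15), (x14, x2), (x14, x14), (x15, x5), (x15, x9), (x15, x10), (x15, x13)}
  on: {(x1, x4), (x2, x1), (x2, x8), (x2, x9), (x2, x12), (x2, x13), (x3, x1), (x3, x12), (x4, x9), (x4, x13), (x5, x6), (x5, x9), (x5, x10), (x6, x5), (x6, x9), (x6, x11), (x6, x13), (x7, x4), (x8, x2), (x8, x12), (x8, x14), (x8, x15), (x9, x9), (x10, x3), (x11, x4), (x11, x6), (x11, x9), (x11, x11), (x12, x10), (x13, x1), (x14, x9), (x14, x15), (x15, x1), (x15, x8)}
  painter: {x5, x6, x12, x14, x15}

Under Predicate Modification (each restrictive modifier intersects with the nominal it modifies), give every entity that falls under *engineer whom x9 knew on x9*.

{x2, x4, x11}

⟦whom x9 knew⟧ = {x : ⟨x9, x⟩ ∈ ⟦knew⟧} = {x1, x2, x4, x6, x7, x10, x11}
⟦on x9⟧ = {x : ⟨x, x9⟩ ∈ ⟦on⟧} = {x2, x4, x5, x6, x9, x11, x14}
⟦engineer⟧ = {x2, x3, x4, x5, x8, x11, x12, x13, x14, x15}
… ∩ ⟦whom x9 knew⟧ = {x2, x3, x4, x5, x8, x11, x12, x13, x14, x15} ∩ {x1, x2, x4, x6, x7, x10, x11} = {x2, x4, x11}
… ∩ ⟦on x9⟧ = {x2, x4, x11} ∩ {x2, x4, x5, x6, x9, x11, x14} = {x2, x4, x11}
So ⟦engineer whom x9 knew on x9⟧ = {x2, x4, x11}.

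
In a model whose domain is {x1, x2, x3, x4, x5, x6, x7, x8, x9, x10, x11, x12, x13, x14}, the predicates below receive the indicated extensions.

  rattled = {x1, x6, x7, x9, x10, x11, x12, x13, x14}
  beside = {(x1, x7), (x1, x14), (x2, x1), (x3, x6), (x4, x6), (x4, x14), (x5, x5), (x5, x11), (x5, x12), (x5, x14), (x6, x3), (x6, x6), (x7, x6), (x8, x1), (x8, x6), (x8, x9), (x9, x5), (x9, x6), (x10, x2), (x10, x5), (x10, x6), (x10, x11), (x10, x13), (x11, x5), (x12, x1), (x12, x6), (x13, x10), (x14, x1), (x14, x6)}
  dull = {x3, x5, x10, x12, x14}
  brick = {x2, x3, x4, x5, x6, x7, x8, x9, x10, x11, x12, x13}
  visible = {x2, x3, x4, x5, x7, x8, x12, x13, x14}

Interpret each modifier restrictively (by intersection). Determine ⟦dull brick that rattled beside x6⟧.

{x10, x12}

⟦that rattled⟧ = ⟦rattled⟧ = {x1, x6, x7, x9, x10, x11, x12, x13, x14}
⟦beside x6⟧ = {x : ⟨x, x6⟩ ∈ ⟦beside⟧} = {x3, x4, x6, x7, x8, x9, x10, x12, x14}
⟦brick⟧ = {x2, x3, x4, x5, x6, x7, x8, x9, x10, x11, x12, x13}
… ∩ ⟦that rattled⟧ = {x2, x3, x4, x5, x6, x7, x8, x9, x10, x11, x12, x13} ∩ {x1, x6, x7, x9, x10, x11, x12, x13, x14} = {x6, x7, x9, x10, x11, x12, x13}
… ∩ ⟦beside x6⟧ = {x6, x7, x9, x10, x11, x12, x13} ∩ {x3, x4, x6, x7, x8, x9, x10, x12, x14} = {x6, x7, x9, x10, x12}
… ∩ ⟦dull⟧ = {x6, x7, x9, x10, x12} ∩ {x3, x5, x10, x12, x14} = {x10, x12}
So ⟦dull brick that rattled beside x6⟧ = {x10, x12}.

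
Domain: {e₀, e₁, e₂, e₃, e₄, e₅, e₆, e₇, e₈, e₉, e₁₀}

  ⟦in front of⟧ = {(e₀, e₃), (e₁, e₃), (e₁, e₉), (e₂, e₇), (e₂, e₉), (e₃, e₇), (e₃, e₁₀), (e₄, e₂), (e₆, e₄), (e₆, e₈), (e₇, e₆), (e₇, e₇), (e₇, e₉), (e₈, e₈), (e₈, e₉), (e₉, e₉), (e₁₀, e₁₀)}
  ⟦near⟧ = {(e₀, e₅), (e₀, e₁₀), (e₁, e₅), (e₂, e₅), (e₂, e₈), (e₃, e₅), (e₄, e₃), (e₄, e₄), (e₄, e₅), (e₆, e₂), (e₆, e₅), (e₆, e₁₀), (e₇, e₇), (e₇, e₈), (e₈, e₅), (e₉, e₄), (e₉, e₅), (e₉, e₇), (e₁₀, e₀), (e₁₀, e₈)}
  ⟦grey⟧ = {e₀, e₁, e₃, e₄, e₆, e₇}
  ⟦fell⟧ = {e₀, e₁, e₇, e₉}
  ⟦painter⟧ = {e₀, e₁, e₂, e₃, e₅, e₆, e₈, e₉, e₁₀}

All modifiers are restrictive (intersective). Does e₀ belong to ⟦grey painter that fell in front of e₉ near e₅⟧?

⟦that fell⟧ = ⟦fell⟧ = {e₀, e₁, e₇, e₉}
⟦in front of e₉⟧ = {x : ⟨x, e₉⟩ ∈ ⟦in front of⟧} = {e₁, e₂, e₇, e₈, e₉}
⟦near e₅⟧ = {x : ⟨x, e₅⟩ ∈ ⟦near⟧} = {e₀, e₁, e₂, e₃, e₄, e₆, e₈, e₉}
⟦painter⟧ = {e₀, e₁, e₂, e₃, e₅, e₆, e₈, e₉, e₁₀}
… ∩ ⟦that fell⟧ = {e₀, e₁, e₂, e₃, e₅, e₆, e₈, e₉, e₁₀} ∩ {e₀, e₁, e₇, e₉} = {e₀, e₁, e₉}
… ∩ ⟦in front of e₉⟧ = {e₀, e₁, e₉} ∩ {e₁, e₂, e₇, e₈, e₉} = {e₁, e₉}
… ∩ ⟦near e₅⟧ = {e₁, e₉} ∩ {e₀, e₁, e₂, e₃, e₄, e₆, e₈, e₉} = {e₁, e₉}
… ∩ ⟦grey⟧ = {e₁, e₉} ∩ {e₀, e₁, e₃, e₄, e₆, e₇} = {e₁}
⟦grey painter that fell in front of e₉ near e₅⟧ = {e₁}; e₀ ∉ this set.

no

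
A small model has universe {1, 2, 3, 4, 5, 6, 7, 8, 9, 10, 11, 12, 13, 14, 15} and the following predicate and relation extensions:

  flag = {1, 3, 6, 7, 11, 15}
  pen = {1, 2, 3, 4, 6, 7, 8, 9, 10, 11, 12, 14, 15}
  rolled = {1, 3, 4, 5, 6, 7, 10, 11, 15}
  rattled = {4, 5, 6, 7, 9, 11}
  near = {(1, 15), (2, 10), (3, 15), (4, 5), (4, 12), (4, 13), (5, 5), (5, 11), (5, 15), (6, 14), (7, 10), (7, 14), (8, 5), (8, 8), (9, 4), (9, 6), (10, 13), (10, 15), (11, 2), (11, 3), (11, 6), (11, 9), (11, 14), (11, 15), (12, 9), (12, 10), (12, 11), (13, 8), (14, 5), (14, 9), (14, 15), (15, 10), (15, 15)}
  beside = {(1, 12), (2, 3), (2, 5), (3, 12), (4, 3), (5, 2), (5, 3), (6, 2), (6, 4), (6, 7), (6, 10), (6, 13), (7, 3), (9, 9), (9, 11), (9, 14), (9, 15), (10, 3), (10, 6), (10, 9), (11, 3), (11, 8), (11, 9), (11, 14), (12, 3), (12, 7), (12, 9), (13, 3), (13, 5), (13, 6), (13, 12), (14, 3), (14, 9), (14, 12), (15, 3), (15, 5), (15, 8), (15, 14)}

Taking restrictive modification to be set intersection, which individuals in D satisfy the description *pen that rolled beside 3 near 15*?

{10, 11, 15}

⟦that rolled⟧ = ⟦rolled⟧ = {1, 3, 4, 5, 6, 7, 10, 11, 15}
⟦beside 3⟧ = {x : ⟨x, 3⟩ ∈ ⟦beside⟧} = {2, 4, 5, 7, 10, 11, 12, 13, 14, 15}
⟦near 15⟧ = {x : ⟨x, 15⟩ ∈ ⟦near⟧} = {1, 3, 5, 10, 11, 14, 15}
⟦pen⟧ = {1, 2, 3, 4, 6, 7, 8, 9, 10, 11, 12, 14, 15}
… ∩ ⟦that rolled⟧ = {1, 2, 3, 4, 6, 7, 8, 9, 10, 11, 12, 14, 15} ∩ {1, 3, 4, 5, 6, 7, 10, 11, 15} = {1, 3, 4, 6, 7, 10, 11, 15}
… ∩ ⟦beside 3⟧ = {1, 3, 4, 6, 7, 10, 11, 15} ∩ {2, 4, 5, 7, 10, 11, 12, 13, 14, 15} = {4, 7, 10, 11, 15}
… ∩ ⟦near 15⟧ = {4, 7, 10, 11, 15} ∩ {1, 3, 5, 10, 11, 14, 15} = {10, 11, 15}
So ⟦pen that rolled beside 3 near 15⟧ = {10, 11, 15}.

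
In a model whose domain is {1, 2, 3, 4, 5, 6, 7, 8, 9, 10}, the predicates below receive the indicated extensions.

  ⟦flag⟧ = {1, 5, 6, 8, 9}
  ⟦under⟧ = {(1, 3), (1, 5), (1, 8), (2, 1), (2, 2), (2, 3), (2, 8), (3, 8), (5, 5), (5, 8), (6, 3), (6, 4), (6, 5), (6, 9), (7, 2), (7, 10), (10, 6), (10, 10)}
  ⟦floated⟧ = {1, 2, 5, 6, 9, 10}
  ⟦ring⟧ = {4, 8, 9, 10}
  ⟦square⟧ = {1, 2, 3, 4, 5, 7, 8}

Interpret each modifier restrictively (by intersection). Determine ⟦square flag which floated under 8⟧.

⟦which floated⟧ = ⟦floated⟧ = {1, 2, 5, 6, 9, 10}
⟦under 8⟧ = {x : ⟨x, 8⟩ ∈ ⟦under⟧} = {1, 2, 3, 5}
⟦flag⟧ = {1, 5, 6, 8, 9}
… ∩ ⟦which floated⟧ = {1, 5, 6, 8, 9} ∩ {1, 2, 5, 6, 9, 10} = {1, 5, 6, 9}
… ∩ ⟦under 8⟧ = {1, 5, 6, 9} ∩ {1, 2, 3, 5} = {1, 5}
… ∩ ⟦square⟧ = {1, 5} ∩ {1, 2, 3, 4, 5, 7, 8} = {1, 5}
So ⟦square flag which floated under 8⟧ = {1, 5}.

{1, 5}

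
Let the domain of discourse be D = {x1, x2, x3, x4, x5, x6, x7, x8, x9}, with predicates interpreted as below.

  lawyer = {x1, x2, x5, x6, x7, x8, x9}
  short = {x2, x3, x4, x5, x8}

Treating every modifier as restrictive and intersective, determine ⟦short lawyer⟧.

{x2, x5, x8}

⟦lawyer⟧ = {x1, x2, x5, x6, x7, x8, x9}
… ∩ ⟦short⟧ = {x1, x2, x5, x6, x7, x8, x9} ∩ {x2, x3, x4, x5, x8} = {x2, x5, x8}
So ⟦short lawyer⟧ = {x2, x5, x8}.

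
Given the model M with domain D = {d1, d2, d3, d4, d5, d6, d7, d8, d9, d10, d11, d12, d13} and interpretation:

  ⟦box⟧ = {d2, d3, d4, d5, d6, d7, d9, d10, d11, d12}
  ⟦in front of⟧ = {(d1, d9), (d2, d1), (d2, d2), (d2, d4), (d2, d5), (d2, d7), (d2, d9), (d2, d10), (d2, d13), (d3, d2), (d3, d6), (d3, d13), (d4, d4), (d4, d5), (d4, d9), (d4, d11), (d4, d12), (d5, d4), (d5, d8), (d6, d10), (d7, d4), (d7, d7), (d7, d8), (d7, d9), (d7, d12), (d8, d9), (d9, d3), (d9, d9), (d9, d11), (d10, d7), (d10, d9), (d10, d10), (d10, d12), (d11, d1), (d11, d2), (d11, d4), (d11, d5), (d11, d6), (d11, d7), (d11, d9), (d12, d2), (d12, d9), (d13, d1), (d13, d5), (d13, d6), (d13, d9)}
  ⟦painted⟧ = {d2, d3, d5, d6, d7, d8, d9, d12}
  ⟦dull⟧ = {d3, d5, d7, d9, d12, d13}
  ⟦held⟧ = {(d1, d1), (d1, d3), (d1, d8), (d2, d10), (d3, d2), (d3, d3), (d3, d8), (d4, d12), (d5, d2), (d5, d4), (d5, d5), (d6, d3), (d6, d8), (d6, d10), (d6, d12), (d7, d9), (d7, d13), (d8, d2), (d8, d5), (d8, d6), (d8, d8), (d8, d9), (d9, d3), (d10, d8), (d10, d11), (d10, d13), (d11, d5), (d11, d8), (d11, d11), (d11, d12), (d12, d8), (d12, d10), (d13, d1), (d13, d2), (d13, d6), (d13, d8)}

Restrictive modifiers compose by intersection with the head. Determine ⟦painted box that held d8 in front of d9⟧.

{d12}

⟦that held d8⟧ = {x : ⟨x, d8⟩ ∈ ⟦held⟧} = {d1, d3, d6, d8, d10, d11, d12, d13}
⟦in front of d9⟧ = {x : ⟨x, d9⟩ ∈ ⟦in front of⟧} = {d1, d2, d4, d7, d8, d9, d10, d11, d12, d13}
⟦box⟧ = {d2, d3, d4, d5, d6, d7, d9, d10, d11, d12}
… ∩ ⟦that held d8⟧ = {d2, d3, d4, d5, d6, d7, d9, d10, d11, d12} ∩ {d1, d3, d6, d8, d10, d11, d12, d13} = {d3, d6, d10, d11, d12}
… ∩ ⟦in front of d9⟧ = {d3, d6, d10, d11, d12} ∩ {d1, d2, d4, d7, d8, d9, d10, d11, d12, d13} = {d10, d11, d12}
… ∩ ⟦painted⟧ = {d10, d11, d12} ∩ {d2, d3, d5, d6, d7, d8, d9, d12} = {d12}
So ⟦painted box that held d8 in front of d9⟧ = {d12}.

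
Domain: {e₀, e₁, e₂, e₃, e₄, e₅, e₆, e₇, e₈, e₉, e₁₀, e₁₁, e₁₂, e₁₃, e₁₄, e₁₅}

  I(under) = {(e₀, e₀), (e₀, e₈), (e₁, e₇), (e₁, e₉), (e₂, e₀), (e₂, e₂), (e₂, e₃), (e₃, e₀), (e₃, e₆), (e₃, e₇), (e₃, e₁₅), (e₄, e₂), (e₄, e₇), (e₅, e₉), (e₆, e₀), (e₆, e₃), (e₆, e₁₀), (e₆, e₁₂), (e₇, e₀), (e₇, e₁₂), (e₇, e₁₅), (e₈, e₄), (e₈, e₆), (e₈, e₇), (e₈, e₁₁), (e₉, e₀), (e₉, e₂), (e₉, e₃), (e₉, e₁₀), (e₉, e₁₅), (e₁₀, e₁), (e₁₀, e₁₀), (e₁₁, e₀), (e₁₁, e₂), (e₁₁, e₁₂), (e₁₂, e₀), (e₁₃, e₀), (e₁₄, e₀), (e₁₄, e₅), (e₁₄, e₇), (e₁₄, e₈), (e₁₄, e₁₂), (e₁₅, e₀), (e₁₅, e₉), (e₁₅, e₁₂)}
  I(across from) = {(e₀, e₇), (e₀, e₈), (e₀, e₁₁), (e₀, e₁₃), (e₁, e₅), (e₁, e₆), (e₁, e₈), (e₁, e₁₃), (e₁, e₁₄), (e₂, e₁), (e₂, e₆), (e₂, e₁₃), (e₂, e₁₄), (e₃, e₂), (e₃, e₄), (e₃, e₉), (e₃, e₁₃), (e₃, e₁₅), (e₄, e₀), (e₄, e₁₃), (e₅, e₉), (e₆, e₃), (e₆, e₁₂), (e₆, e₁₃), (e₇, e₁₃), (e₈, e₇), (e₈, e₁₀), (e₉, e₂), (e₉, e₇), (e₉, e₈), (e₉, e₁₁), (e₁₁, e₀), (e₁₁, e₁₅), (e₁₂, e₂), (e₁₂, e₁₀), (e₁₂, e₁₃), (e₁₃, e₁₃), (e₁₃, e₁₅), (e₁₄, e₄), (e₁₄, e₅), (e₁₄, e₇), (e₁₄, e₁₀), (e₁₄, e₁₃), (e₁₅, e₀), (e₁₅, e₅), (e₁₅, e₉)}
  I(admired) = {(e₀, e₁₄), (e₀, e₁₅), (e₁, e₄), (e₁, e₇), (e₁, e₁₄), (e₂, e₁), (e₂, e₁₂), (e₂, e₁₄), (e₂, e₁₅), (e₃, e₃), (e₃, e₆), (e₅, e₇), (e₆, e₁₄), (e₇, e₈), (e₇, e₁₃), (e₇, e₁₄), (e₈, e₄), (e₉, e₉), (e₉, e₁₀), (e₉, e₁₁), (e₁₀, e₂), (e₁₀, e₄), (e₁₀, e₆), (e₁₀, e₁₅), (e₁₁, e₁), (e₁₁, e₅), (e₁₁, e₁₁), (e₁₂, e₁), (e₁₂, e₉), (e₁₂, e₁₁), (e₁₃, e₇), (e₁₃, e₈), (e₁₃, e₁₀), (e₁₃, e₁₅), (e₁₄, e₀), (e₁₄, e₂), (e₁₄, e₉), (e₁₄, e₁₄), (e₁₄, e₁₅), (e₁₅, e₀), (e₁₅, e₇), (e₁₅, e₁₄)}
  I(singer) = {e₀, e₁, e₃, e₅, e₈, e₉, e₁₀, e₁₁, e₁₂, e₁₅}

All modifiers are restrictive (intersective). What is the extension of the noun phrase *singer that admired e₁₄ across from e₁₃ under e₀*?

⟦that admired e₁₄⟧ = {x : ⟨x, e₁₄⟩ ∈ ⟦admired⟧} = {e₀, e₁, e₂, e₆, e₇, e₁₄, e₁₅}
⟦across from e₁₃⟧ = {x : ⟨x, e₁₃⟩ ∈ ⟦across from⟧} = {e₀, e₁, e₂, e₃, e₄, e₆, e₇, e₁₂, e₁₃, e₁₄}
⟦under e₀⟧ = {x : ⟨x, e₀⟩ ∈ ⟦under⟧} = {e₀, e₂, e₃, e₆, e₇, e₉, e₁₁, e₁₂, e₁₃, e₁₄, e₁₅}
⟦singer⟧ = {e₀, e₁, e₃, e₅, e₈, e₉, e₁₀, e₁₁, e₁₂, e₁₅}
… ∩ ⟦that admired e₁₄⟧ = {e₀, e₁, e₃, e₅, e₈, e₉, e₁₀, e₁₁, e₁₂, e₁₅} ∩ {e₀, e₁, e₂, e₆, e₇, e₁₄, e₁₅} = {e₀, e₁, e₁₅}
… ∩ ⟦across from e₁₃⟧ = {e₀, e₁, e₁₅} ∩ {e₀, e₁, e₂, e₃, e₄, e₆, e₇, e₁₂, e₁₃, e₁₄} = {e₀, e₁}
… ∩ ⟦under e₀⟧ = {e₀, e₁} ∩ {e₀, e₂, e₃, e₆, e₇, e₉, e₁₁, e₁₂, e₁₃, e₁₄, e₁₅} = {e₀}
So ⟦singer that admired e₁₄ across from e₁₃ under e₀⟧ = {e₀}.

{e₀}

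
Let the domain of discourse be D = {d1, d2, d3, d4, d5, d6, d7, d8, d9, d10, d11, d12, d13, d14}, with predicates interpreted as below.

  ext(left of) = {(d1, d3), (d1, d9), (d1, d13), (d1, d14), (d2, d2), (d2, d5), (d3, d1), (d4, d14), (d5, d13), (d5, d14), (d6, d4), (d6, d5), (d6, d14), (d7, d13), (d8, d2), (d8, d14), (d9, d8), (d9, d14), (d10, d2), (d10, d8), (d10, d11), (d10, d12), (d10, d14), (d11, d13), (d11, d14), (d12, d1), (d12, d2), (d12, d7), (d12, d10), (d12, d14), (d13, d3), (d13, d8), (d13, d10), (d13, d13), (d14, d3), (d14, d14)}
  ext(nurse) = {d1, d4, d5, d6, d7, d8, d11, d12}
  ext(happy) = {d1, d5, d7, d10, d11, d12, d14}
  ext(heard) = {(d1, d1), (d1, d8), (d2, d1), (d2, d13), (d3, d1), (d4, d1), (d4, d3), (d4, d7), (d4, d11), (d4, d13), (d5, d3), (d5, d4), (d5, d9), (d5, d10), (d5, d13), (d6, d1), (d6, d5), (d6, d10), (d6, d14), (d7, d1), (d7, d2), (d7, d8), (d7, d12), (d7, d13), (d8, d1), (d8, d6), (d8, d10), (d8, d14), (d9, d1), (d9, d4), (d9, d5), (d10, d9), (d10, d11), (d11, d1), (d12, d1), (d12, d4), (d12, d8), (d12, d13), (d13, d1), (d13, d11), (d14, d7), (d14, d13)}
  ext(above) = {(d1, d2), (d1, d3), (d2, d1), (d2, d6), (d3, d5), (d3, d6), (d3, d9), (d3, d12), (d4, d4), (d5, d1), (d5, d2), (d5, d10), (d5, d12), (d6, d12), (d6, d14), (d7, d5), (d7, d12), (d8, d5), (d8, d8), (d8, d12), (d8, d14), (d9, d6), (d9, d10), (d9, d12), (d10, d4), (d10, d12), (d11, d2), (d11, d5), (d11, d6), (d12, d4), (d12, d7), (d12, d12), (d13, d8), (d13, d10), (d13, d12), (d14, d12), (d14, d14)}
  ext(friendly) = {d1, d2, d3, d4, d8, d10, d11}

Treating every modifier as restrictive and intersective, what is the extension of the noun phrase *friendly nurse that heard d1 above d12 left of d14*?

⟦that heard d1⟧ = {x : ⟨x, d1⟩ ∈ ⟦heard⟧} = {d1, d2, d3, d4, d6, d7, d8, d9, d11, d12, d13}
⟦above d12⟧ = {x : ⟨x, d12⟩ ∈ ⟦above⟧} = {d3, d5, d6, d7, d8, d9, d10, d12, d13, d14}
⟦left of d14⟧ = {x : ⟨x, d14⟩ ∈ ⟦left of⟧} = {d1, d4, d5, d6, d8, d9, d10, d11, d12, d14}
⟦nurse⟧ = {d1, d4, d5, d6, d7, d8, d11, d12}
… ∩ ⟦that heard d1⟧ = {d1, d4, d5, d6, d7, d8, d11, d12} ∩ {d1, d2, d3, d4, d6, d7, d8, d9, d11, d12, d13} = {d1, d4, d6, d7, d8, d11, d12}
… ∩ ⟦above d12⟧ = {d1, d4, d6, d7, d8, d11, d12} ∩ {d3, d5, d6, d7, d8, d9, d10, d12, d13, d14} = {d6, d7, d8, d12}
… ∩ ⟦left of d14⟧ = {d6, d7, d8, d12} ∩ {d1, d4, d5, d6, d8, d9, d10, d11, d12, d14} = {d6, d8, d12}
… ∩ ⟦friendly⟧ = {d6, d8, d12} ∩ {d1, d2, d3, d4, d8, d10, d11} = {d8}
So ⟦friendly nurse that heard d1 above d12 left of d14⟧ = {d8}.

{d8}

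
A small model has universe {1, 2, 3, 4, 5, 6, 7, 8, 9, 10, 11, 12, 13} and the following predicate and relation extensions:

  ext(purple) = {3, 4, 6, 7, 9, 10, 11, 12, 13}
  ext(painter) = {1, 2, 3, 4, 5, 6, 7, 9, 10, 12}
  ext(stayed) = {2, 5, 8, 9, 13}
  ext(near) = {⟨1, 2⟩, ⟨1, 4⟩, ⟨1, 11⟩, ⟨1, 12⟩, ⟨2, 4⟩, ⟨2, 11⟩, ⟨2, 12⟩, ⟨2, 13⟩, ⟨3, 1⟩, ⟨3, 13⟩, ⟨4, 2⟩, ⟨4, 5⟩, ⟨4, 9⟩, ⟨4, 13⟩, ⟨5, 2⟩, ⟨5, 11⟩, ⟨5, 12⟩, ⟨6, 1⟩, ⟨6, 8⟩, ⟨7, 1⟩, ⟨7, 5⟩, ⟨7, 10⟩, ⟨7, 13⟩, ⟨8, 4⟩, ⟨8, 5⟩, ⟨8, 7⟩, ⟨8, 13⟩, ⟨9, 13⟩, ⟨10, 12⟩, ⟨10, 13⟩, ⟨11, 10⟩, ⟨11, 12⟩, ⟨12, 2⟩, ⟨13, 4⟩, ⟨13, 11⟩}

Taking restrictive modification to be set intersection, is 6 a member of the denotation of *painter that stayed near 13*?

⟦that stayed⟧ = ⟦stayed⟧ = {2, 5, 8, 9, 13}
⟦near 13⟧ = {x : ⟨x, 13⟩ ∈ ⟦near⟧} = {2, 3, 4, 7, 8, 9, 10}
⟦painter⟧ = {1, 2, 3, 4, 5, 6, 7, 9, 10, 12}
… ∩ ⟦that stayed⟧ = {1, 2, 3, 4, 5, 6, 7, 9, 10, 12} ∩ {2, 5, 8, 9, 13} = {2, 5, 9}
… ∩ ⟦near 13⟧ = {2, 5, 9} ∩ {2, 3, 4, 7, 8, 9, 10} = {2, 9}
⟦painter that stayed near 13⟧ = {2, 9}; 6 ∉ this set.

no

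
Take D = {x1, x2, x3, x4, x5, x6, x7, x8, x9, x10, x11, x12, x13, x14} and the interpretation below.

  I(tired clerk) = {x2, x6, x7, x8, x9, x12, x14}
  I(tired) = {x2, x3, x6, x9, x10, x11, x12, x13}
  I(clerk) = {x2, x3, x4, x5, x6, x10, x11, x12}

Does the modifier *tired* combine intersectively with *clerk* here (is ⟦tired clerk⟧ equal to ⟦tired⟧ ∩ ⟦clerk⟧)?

⟦tired⟧ ∩ ⟦clerk⟧ = {x2, x3, x6, x9, x10, x11, x12, x13} ∩ {x2, x3, x4, x5, x6, x10, x11, x12} = {x2, x3, x6, x10, x11, x12}
Observed ⟦tired clerk⟧ = {x2, x6, x7, x8, x9, x12, x14}.
These differ, so the modifier is not intersective in this model.

no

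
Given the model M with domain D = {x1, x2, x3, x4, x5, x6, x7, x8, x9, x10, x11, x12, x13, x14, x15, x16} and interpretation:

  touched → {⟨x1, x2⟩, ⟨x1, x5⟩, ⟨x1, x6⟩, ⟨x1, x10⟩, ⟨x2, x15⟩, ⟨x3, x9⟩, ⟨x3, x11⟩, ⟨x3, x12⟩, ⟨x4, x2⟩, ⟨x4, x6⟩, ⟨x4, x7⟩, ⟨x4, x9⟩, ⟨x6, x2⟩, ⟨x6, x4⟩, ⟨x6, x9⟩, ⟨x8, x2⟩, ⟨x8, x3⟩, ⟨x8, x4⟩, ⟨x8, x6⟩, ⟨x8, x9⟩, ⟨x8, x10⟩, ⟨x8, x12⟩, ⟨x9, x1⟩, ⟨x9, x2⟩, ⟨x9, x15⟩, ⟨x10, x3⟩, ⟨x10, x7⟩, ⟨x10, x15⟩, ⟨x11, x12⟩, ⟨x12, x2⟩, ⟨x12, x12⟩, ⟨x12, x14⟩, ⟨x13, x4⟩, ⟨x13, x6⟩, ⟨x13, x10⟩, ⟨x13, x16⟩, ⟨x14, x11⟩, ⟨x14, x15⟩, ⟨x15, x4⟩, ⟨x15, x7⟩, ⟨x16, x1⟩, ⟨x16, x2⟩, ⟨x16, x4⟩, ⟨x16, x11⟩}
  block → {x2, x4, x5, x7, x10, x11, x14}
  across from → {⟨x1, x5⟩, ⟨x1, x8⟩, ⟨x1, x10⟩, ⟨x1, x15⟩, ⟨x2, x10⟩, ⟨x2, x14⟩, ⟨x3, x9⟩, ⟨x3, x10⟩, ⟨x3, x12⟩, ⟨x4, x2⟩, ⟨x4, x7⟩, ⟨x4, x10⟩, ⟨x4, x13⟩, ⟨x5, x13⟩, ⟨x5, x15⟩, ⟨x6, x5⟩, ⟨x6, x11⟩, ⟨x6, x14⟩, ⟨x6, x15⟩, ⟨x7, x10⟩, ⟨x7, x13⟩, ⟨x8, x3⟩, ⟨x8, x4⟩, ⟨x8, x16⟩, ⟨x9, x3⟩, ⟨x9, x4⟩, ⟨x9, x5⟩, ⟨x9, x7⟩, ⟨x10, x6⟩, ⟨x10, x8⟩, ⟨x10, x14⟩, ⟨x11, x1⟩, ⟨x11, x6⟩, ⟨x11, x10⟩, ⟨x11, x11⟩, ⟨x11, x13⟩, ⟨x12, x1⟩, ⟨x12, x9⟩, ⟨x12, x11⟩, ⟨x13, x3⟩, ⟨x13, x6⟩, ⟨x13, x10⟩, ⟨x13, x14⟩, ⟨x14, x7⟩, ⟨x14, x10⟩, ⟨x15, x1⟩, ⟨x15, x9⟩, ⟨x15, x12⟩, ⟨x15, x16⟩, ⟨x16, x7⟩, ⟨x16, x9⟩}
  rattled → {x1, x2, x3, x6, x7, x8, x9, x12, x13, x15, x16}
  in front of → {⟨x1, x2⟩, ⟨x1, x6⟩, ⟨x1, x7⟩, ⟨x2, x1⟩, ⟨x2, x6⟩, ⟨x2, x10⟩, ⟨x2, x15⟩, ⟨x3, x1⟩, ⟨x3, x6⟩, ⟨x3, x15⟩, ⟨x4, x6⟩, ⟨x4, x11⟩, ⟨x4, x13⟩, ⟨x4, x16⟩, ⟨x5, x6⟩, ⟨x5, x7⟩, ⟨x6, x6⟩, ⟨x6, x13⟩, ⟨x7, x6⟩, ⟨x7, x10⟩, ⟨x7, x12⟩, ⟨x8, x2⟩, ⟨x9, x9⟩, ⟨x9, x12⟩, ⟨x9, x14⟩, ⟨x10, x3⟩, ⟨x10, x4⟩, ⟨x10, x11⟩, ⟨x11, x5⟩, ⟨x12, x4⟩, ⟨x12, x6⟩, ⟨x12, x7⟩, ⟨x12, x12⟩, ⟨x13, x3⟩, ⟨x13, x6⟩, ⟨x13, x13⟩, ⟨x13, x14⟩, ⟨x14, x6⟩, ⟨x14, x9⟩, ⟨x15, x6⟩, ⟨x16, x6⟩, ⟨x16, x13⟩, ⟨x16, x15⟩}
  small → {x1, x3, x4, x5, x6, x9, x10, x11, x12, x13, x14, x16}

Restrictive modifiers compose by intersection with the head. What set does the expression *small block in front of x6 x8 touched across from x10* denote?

{x4}

⟦in front of x6⟧ = {x : ⟨x, x6⟩ ∈ ⟦in front of⟧} = {x1, x2, x3, x4, x5, x6, x7, x12, x13, x14, x15, x16}
⟦x8 touched⟧ = {x : ⟨x8, x⟩ ∈ ⟦touched⟧} = {x2, x3, x4, x6, x9, x10, x12}
⟦across from x10⟧ = {x : ⟨x, x10⟩ ∈ ⟦across from⟧} = {x1, x2, x3, x4, x7, x11, x13, x14}
⟦block⟧ = {x2, x4, x5, x7, x10, x11, x14}
… ∩ ⟦in front of x6⟧ = {x2, x4, x5, x7, x10, x11, x14} ∩ {x1, x2, x3, x4, x5, x6, x7, x12, x13, x14, x15, x16} = {x2, x4, x5, x7, x14}
… ∩ ⟦x8 touched⟧ = {x2, x4, x5, x7, x14} ∩ {x2, x3, x4, x6, x9, x10, x12} = {x2, x4}
… ∩ ⟦across from x10⟧ = {x2, x4} ∩ {x1, x2, x3, x4, x7, x11, x13, x14} = {x2, x4}
… ∩ ⟦small⟧ = {x2, x4} ∩ {x1, x3, x4, x5, x6, x9, x10, x11, x12, x13, x14, x16} = {x4}
So ⟦small block in front of x6 x8 touched across from x10⟧ = {x4}.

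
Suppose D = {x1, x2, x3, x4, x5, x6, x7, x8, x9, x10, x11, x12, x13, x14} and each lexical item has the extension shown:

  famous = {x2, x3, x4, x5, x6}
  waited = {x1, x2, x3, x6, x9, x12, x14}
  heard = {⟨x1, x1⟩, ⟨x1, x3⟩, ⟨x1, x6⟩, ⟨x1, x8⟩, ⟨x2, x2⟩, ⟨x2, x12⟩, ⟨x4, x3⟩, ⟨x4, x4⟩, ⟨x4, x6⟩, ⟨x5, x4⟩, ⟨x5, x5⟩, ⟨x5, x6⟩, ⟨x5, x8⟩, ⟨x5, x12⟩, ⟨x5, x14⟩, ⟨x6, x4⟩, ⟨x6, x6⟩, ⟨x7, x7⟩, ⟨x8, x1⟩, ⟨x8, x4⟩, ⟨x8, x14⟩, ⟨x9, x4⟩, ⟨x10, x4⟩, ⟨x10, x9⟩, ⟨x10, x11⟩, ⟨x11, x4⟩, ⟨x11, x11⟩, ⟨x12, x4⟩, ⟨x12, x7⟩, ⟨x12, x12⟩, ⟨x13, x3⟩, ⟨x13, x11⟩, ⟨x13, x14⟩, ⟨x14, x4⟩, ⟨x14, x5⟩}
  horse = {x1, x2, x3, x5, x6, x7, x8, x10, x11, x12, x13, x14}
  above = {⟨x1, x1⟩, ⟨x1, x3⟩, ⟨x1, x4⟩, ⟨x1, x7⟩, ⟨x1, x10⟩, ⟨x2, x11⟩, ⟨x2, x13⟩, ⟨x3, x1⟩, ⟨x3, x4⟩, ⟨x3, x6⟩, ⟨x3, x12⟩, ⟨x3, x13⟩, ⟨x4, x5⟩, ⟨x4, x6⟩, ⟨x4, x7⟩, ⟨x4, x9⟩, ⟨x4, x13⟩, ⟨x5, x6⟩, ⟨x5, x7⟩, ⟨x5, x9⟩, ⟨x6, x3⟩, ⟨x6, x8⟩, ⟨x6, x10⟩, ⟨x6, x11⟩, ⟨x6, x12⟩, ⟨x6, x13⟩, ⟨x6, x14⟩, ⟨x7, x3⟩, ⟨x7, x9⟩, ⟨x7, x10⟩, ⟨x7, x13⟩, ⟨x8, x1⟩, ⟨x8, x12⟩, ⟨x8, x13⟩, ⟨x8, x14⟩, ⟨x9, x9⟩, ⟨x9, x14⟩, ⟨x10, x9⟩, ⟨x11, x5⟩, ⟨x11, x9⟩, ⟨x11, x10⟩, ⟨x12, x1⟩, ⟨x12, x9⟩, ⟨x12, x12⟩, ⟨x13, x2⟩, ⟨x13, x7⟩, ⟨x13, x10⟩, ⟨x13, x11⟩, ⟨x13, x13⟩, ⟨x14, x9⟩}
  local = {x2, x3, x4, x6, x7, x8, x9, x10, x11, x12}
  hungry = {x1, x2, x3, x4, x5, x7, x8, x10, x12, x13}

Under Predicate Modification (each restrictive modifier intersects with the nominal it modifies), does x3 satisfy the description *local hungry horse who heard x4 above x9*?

⟦who heard x4⟧ = {x : ⟨x, x4⟩ ∈ ⟦heard⟧} = {x4, x5, x6, x8, x9, x10, x11, x12, x14}
⟦above x9⟧ = {x : ⟨x, x9⟩ ∈ ⟦above⟧} = {x4, x5, x7, x9, x10, x11, x12, x14}
⟦horse⟧ = {x1, x2, x3, x5, x6, x7, x8, x10, x11, x12, x13, x14}
… ∩ ⟦who heard x4⟧ = {x1, x2, x3, x5, x6, x7, x8, x10, x11, x12, x13, x14} ∩ {x4, x5, x6, x8, x9, x10, x11, x12, x14} = {x5, x6, x8, x10, x11, x12, x14}
… ∩ ⟦above x9⟧ = {x5, x6, x8, x10, x11, x12, x14} ∩ {x4, x5, x7, x9, x10, x11, x12, x14} = {x5, x10, x11, x12, x14}
… ∩ ⟦local⟧ = {x5, x10, x11, x12, x14} ∩ {x2, x3, x4, x6, x7, x8, x9, x10, x11, x12} = {x10, x11, x12}
… ∩ ⟦hungry⟧ = {x10, x11, x12} ∩ {x1, x2, x3, x4, x5, x7, x8, x10, x12, x13} = {x10, x12}
⟦local hungry horse who heard x4 above x9⟧ = {x10, x12}; x3 ∉ this set.

no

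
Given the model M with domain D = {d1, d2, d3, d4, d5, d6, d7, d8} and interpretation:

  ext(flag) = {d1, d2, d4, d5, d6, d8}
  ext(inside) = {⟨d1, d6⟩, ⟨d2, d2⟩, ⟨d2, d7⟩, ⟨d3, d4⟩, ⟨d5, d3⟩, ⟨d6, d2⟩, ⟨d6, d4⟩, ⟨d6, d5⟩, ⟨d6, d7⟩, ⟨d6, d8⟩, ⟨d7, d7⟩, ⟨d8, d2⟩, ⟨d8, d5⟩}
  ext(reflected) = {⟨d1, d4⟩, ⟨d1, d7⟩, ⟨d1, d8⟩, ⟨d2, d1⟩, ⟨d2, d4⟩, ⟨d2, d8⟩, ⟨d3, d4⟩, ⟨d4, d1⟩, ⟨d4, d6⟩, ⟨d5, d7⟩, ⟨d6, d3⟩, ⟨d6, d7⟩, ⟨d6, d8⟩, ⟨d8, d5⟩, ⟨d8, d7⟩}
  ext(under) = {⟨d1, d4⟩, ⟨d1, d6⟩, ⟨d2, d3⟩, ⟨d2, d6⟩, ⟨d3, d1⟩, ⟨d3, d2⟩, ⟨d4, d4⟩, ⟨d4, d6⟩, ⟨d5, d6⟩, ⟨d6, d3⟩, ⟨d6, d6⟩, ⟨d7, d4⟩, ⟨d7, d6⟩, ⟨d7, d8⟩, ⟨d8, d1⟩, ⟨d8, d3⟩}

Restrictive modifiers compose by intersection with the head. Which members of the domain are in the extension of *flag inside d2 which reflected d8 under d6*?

{d2, d6}

⟦inside d2⟧ = {x : ⟨x, d2⟩ ∈ ⟦inside⟧} = {d2, d6, d8}
⟦which reflected d8⟧ = {x : ⟨x, d8⟩ ∈ ⟦reflected⟧} = {d1, d2, d6}
⟦under d6⟧ = {x : ⟨x, d6⟩ ∈ ⟦under⟧} = {d1, d2, d4, d5, d6, d7}
⟦flag⟧ = {d1, d2, d4, d5, d6, d8}
… ∩ ⟦inside d2⟧ = {d1, d2, d4, d5, d6, d8} ∩ {d2, d6, d8} = {d2, d6, d8}
… ∩ ⟦which reflected d8⟧ = {d2, d6, d8} ∩ {d1, d2, d6} = {d2, d6}
… ∩ ⟦under d6⟧ = {d2, d6} ∩ {d1, d2, d4, d5, d6, d7} = {d2, d6}
So ⟦flag inside d2 which reflected d8 under d6⟧ = {d2, d6}.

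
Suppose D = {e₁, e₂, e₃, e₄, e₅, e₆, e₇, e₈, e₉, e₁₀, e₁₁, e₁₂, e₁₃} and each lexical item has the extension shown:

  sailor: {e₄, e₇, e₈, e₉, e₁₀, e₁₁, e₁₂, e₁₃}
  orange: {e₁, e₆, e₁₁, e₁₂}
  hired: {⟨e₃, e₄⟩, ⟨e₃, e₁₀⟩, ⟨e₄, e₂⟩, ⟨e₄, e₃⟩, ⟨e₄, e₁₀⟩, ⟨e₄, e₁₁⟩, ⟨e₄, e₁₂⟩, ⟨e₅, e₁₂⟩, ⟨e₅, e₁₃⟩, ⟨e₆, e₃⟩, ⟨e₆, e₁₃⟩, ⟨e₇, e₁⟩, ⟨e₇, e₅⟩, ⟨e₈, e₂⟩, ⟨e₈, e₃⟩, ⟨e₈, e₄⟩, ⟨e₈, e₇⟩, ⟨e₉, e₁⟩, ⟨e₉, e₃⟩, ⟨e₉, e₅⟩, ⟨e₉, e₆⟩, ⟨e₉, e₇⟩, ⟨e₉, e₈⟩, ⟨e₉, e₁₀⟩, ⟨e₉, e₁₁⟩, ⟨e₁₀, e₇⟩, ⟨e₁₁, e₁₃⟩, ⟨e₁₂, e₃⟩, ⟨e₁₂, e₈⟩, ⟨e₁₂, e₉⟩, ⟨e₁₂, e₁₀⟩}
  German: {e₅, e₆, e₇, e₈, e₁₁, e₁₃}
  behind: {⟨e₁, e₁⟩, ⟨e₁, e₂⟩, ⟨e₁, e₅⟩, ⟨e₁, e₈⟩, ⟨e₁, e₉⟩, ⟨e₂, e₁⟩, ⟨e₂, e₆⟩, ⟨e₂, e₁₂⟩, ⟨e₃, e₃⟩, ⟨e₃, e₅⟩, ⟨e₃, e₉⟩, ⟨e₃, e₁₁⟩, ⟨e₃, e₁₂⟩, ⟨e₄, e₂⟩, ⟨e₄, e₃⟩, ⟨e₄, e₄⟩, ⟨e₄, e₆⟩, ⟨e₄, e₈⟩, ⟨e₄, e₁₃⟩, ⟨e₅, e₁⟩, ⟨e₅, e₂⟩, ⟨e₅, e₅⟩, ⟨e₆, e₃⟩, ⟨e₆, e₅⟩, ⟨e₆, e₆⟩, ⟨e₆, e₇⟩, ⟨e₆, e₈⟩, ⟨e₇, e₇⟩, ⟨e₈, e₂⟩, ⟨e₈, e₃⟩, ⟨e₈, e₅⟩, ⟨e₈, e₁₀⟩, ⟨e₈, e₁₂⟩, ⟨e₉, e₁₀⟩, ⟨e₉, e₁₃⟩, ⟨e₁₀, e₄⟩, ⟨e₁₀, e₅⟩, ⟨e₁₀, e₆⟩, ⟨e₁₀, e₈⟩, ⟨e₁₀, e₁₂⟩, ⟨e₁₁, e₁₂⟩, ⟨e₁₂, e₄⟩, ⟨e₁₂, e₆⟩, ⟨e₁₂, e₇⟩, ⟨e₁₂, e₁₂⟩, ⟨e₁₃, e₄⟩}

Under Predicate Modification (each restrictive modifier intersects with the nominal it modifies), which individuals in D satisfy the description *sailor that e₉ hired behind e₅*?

{e₈, e₁₀}

⟦that e₉ hired⟧ = {x : ⟨e₉, x⟩ ∈ ⟦hired⟧} = {e₁, e₃, e₅, e₆, e₇, e₈, e₁₀, e₁₁}
⟦behind e₅⟧ = {x : ⟨x, e₅⟩ ∈ ⟦behind⟧} = {e₁, e₃, e₅, e₆, e₈, e₁₀}
⟦sailor⟧ = {e₄, e₇, e₈, e₉, e₁₀, e₁₁, e₁₂, e₁₃}
… ∩ ⟦that e₉ hired⟧ = {e₄, e₇, e₈, e₉, e₁₀, e₁₁, e₁₂, e₁₃} ∩ {e₁, e₃, e₅, e₆, e₇, e₈, e₁₀, e₁₁} = {e₇, e₈, e₁₀, e₁₁}
… ∩ ⟦behind e₅⟧ = {e₇, e₈, e₁₀, e₁₁} ∩ {e₁, e₃, e₅, e₆, e₈, e₁₀} = {e₈, e₁₀}
So ⟦sailor that e₉ hired behind e₅⟧ = {e₈, e₁₀}.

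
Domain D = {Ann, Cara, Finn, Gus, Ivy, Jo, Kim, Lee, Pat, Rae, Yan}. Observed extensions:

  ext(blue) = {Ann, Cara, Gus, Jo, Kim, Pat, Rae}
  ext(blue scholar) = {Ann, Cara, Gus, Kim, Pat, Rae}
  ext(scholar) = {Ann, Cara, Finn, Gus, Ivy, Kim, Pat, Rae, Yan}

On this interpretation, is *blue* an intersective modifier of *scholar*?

⟦blue⟧ ∩ ⟦scholar⟧ = {Ann, Cara, Gus, Jo, Kim, Pat, Rae} ∩ {Ann, Cara, Finn, Gus, Ivy, Kim, Pat, Rae, Yan} = {Ann, Cara, Gus, Kim, Pat, Rae}
Observed ⟦blue scholar⟧ = {Ann, Cara, Gus, Kim, Pat, Rae}.
These coincide, so the modifier is intersective here.

yes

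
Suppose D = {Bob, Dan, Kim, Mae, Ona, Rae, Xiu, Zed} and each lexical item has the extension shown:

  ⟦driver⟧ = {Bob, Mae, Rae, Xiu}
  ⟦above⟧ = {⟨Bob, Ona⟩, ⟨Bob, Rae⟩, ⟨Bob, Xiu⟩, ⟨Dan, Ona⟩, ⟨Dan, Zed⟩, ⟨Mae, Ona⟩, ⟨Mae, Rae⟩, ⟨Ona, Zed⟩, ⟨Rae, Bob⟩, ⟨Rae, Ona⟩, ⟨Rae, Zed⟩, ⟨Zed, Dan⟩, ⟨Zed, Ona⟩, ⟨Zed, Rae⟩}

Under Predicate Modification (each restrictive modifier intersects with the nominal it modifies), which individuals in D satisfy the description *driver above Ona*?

{Bob, Mae, Rae}

⟦above Ona⟧ = {x : ⟨x, Ona⟩ ∈ ⟦above⟧} = {Bob, Dan, Mae, Rae, Zed}
⟦driver⟧ = {Bob, Mae, Rae, Xiu}
… ∩ ⟦above Ona⟧ = {Bob, Mae, Rae, Xiu} ∩ {Bob, Dan, Mae, Rae, Zed} = {Bob, Mae, Rae}
So ⟦driver above Ona⟧ = {Bob, Mae, Rae}.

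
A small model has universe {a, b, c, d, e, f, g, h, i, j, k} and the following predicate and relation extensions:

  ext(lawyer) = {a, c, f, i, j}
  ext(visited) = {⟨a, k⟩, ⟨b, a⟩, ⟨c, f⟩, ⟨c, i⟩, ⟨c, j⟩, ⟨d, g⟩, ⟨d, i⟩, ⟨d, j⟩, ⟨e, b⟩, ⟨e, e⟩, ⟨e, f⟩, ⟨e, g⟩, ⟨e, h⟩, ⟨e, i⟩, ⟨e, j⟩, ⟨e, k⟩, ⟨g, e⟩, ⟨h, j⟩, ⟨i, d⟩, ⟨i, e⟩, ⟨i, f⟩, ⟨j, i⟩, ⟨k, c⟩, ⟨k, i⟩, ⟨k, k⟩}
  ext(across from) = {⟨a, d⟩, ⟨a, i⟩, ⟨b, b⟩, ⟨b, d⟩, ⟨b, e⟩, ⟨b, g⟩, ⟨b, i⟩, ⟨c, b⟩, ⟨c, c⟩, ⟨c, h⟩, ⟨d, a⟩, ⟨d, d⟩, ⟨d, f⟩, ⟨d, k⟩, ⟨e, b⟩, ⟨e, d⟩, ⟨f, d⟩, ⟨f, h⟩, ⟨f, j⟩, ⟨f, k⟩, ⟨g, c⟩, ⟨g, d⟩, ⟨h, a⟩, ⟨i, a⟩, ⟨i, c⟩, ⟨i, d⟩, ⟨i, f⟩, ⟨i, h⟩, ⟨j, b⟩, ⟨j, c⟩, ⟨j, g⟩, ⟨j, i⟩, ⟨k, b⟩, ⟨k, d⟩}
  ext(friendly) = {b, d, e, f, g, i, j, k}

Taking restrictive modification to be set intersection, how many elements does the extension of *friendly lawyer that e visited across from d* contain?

2

⟦that e visited⟧ = {x : ⟨e, x⟩ ∈ ⟦visited⟧} = {b, e, f, g, h, i, j, k}
⟦across from d⟧ = {x : ⟨x, d⟩ ∈ ⟦across from⟧} = {a, b, d, e, f, g, i, k}
⟦lawyer⟧ = {a, c, f, i, j}
… ∩ ⟦that e visited⟧ = {a, c, f, i, j} ∩ {b, e, f, g, h, i, j, k} = {f, i, j}
… ∩ ⟦across from d⟧ = {f, i, j} ∩ {a, b, d, e, f, g, i, k} = {f, i}
… ∩ ⟦friendly⟧ = {f, i} ∩ {b, d, e, f, g, i, j, k} = {f, i}
⟦friendly lawyer that e visited across from d⟧ = {f, i}, so the cardinality is 2.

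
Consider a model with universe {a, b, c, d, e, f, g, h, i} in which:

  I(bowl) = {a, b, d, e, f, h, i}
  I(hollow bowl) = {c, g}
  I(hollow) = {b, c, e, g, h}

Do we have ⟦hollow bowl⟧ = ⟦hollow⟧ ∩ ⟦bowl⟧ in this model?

no

⟦hollow⟧ ∩ ⟦bowl⟧ = {b, c, e, g, h} ∩ {a, b, d, e, f, h, i} = {b, e, h}
Observed ⟦hollow bowl⟧ = {c, g}.
These differ, so the modifier is not intersective in this model.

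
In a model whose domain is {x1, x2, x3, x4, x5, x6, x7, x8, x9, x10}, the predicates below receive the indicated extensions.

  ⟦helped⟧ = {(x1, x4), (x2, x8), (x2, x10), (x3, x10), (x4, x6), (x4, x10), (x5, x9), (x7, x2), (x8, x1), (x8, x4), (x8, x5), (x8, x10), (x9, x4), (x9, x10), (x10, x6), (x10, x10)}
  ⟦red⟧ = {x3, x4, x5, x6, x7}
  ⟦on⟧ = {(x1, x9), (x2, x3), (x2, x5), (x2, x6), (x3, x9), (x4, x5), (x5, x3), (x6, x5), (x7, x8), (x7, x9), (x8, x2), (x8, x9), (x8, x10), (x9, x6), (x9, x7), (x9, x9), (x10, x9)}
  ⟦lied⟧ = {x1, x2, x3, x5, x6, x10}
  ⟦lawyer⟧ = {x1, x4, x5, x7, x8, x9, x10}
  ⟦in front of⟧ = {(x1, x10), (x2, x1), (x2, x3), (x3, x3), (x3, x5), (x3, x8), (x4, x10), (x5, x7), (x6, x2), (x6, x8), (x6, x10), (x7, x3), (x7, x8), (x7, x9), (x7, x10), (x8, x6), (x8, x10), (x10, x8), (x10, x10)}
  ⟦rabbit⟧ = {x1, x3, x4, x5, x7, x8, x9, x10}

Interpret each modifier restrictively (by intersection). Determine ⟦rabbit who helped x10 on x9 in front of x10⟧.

{x8, x10}

⟦who helped x10⟧ = {x : ⟨x, x10⟩ ∈ ⟦helped⟧} = {x2, x3, x4, x8, x9, x10}
⟦on x9⟧ = {x : ⟨x, x9⟩ ∈ ⟦on⟧} = {x1, x3, x7, x8, x9, x10}
⟦in front of x10⟧ = {x : ⟨x, x10⟩ ∈ ⟦in front of⟧} = {x1, x4, x6, x7, x8, x10}
⟦rabbit⟧ = {x1, x3, x4, x5, x7, x8, x9, x10}
… ∩ ⟦who helped x10⟧ = {x1, x3, x4, x5, x7, x8, x9, x10} ∩ {x2, x3, x4, x8, x9, x10} = {x3, x4, x8, x9, x10}
… ∩ ⟦on x9⟧ = {x3, x4, x8, x9, x10} ∩ {x1, x3, x7, x8, x9, x10} = {x3, x8, x9, x10}
… ∩ ⟦in front of x10⟧ = {x3, x8, x9, x10} ∩ {x1, x4, x6, x7, x8, x10} = {x8, x10}
So ⟦rabbit who helped x10 on x9 in front of x10⟧ = {x8, x10}.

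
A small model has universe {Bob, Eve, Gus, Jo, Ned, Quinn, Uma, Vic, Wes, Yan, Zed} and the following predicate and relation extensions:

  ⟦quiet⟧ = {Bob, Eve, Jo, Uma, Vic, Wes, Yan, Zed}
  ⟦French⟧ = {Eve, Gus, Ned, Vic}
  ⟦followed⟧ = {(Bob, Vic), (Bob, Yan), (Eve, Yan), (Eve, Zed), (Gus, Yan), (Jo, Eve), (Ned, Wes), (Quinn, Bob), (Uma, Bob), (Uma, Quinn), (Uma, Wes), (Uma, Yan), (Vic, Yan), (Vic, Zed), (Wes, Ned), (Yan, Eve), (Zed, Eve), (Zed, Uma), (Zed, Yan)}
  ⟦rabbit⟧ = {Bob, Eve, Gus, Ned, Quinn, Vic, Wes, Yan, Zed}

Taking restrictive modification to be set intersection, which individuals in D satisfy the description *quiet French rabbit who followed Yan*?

⟦who followed Yan⟧ = {x : ⟨x, Yan⟩ ∈ ⟦followed⟧} = {Bob, Eve, Gus, Uma, Vic, Zed}
⟦rabbit⟧ = {Bob, Eve, Gus, Ned, Quinn, Vic, Wes, Yan, Zed}
… ∩ ⟦who followed Yan⟧ = {Bob, Eve, Gus, Ned, Quinn, Vic, Wes, Yan, Zed} ∩ {Bob, Eve, Gus, Uma, Vic, Zed} = {Bob, Eve, Gus, Vic, Zed}
… ∩ ⟦quiet⟧ = {Bob, Eve, Gus, Vic, Zed} ∩ {Bob, Eve, Jo, Uma, Vic, Wes, Yan, Zed} = {Bob, Eve, Vic, Zed}
… ∩ ⟦French⟧ = {Bob, Eve, Vic, Zed} ∩ {Eve, Gus, Ned, Vic} = {Eve, Vic}
So ⟦quiet French rabbit who followed Yan⟧ = {Eve, Vic}.

{Eve, Vic}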